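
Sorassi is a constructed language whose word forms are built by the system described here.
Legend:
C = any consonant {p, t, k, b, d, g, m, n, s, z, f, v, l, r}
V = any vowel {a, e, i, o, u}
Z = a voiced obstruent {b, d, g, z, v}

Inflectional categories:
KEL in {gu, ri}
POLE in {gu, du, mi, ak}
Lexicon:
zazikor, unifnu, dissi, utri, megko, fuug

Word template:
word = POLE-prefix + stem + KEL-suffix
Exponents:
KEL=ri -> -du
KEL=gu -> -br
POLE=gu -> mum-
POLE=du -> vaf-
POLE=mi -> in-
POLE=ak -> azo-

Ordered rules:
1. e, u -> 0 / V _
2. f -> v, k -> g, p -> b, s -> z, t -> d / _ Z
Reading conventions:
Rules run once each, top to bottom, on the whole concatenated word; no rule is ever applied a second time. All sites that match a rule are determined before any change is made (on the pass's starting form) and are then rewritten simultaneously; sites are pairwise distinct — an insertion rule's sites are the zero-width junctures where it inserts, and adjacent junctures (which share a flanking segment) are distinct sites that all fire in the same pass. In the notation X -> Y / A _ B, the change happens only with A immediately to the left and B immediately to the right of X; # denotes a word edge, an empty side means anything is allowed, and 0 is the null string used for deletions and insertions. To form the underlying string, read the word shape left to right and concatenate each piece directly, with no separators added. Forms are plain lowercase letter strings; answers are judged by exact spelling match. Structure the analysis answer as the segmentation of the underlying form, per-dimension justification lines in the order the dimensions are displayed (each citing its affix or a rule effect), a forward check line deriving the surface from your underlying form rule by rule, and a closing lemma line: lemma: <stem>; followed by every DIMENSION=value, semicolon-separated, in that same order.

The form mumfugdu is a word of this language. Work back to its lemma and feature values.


underlying: mum-fuug-du
KEL=ri - signalled by the affix -du
POLE=gu - signalled by the affix mum-
check: mumfuugdu -> mumfugdu -> mumfugdu
lemma: fuug; KEL=ri; POLE=gu


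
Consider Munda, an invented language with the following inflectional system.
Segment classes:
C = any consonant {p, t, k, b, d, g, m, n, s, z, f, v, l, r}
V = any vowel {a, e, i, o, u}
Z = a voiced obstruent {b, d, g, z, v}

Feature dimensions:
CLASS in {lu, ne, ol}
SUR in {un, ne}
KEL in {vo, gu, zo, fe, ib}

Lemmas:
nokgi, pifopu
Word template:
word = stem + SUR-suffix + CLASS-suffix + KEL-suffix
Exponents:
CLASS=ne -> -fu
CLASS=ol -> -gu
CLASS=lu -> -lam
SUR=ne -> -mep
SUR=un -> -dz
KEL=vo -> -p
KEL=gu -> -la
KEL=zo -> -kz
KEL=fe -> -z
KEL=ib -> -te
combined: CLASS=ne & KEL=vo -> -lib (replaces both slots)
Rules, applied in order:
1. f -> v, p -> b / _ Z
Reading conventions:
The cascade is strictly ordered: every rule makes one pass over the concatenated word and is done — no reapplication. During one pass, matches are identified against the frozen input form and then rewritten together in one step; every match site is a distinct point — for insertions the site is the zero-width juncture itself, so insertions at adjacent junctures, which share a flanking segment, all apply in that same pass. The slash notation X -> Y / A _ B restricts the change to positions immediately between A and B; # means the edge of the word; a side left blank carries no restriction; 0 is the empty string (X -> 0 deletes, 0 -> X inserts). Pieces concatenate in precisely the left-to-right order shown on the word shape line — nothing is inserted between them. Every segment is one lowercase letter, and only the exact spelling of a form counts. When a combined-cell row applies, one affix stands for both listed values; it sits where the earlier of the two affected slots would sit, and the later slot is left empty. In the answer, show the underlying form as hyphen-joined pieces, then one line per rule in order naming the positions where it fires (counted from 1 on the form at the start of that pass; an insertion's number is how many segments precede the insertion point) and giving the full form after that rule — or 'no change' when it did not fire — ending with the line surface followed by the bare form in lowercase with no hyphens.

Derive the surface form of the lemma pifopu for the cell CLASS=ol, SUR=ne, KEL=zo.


underlying: pifopu-mep-gu-kz
1. f -> v, p -> b / _ Z: fires at position(s) 9: pifopumebgukz
surface: pifopumebgukz


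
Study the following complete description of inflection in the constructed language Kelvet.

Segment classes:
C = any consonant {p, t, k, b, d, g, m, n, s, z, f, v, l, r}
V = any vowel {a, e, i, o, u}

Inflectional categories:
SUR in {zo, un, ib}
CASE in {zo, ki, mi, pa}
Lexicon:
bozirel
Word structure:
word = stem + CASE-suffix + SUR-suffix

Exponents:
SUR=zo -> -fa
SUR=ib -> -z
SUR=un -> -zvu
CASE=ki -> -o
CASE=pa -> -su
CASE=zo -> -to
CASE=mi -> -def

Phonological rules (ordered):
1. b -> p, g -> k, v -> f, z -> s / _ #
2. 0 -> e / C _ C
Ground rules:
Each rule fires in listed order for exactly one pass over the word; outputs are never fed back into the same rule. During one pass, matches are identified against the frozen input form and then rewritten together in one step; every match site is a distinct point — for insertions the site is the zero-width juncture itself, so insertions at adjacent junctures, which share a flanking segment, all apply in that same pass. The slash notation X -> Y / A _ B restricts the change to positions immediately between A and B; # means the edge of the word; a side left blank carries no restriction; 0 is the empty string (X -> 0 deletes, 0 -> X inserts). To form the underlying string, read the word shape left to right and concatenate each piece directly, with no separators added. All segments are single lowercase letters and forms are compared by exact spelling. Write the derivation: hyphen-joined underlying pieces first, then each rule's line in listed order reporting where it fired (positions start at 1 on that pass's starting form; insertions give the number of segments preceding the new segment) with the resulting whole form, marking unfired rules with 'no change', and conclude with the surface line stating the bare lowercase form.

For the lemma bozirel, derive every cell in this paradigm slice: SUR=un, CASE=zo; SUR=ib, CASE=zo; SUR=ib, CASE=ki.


cell SUR=un, CASE=zo:
underlying: bozirel-to-zvu
1. b -> p, g -> k, v -> f, z -> s / _ #: no change
2. 0 -> e / C _ C: inserts after position(s) 7, 10: bozireletozevu
surface: bozireletozevu

cell SUR=ib, CASE=zo:
underlying: bozirel-to-z
1. b -> p, g -> k, v -> f, z -> s / _ #: fires at position(s) 10: bozireltos
2. 0 -> e / C _ C: inserts after position(s) 7: bozireletos
surface: bozireletos

cell SUR=ib, CASE=ki:
underlying: bozirel-o-z
1. b -> p, g -> k, v -> f, z -> s / _ #: fires at position(s) 9: bozirelos
2. 0 -> e / C _ C: no change
surface: bozirelos


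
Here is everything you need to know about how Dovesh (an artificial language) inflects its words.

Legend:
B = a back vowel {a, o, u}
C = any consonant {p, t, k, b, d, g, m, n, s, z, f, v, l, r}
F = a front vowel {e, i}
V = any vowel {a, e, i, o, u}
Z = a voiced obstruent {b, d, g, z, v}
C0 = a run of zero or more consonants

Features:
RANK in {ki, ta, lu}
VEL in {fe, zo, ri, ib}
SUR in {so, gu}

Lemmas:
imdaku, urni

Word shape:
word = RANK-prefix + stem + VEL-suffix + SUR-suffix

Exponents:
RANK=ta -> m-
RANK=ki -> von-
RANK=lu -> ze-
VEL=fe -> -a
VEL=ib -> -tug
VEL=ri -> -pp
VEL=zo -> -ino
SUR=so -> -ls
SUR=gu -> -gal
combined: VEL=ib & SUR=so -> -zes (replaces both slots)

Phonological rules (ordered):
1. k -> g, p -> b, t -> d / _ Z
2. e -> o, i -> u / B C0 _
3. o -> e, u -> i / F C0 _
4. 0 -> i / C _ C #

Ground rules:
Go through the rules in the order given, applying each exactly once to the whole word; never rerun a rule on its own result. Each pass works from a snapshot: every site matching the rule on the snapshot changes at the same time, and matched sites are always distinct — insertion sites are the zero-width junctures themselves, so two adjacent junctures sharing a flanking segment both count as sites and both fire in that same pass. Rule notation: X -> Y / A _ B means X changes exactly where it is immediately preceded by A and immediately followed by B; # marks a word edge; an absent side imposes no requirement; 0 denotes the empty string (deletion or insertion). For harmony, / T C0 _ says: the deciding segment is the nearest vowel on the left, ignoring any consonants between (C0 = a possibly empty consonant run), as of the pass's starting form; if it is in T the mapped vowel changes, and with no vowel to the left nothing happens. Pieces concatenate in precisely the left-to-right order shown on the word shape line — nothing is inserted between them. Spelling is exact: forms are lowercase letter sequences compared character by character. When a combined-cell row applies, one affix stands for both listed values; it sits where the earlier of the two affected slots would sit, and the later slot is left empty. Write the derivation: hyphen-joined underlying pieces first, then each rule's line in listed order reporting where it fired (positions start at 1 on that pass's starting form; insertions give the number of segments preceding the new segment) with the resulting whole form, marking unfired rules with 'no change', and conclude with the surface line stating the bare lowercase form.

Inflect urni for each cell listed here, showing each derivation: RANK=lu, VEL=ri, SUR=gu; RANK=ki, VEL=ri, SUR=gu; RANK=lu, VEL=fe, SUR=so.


cell RANK=lu, VEL=ri, SUR=gu:
underlying: ze-urni-pp-gal
1. k -> g, p -> b, t -> d / _ Z: fires at position(s) 8: zeurnipbgal
2. e -> o, i -> u / B C0 _: fires at position(s) 6: zeurnupbgal
3. o -> e, u -> i / F C0 _: fires at position(s) 3: zeirnupbgal
4. 0 -> i / C _ C #: no change
surface: zeirnupbgal

cell RANK=ki, VEL=ri, SUR=gu:
underlying: von-urni-pp-gal
1. k -> g, p -> b, t -> d / _ Z: fires at position(s) 9: vonurnipbgal
2. e -> o, i -> u / B C0 _: fires at position(s) 7: vonurnupbgal
3. o -> e, u -> i / F C0 _: no change
4. 0 -> i / C _ C #: no change
surface: vonurnupbgal

cell RANK=lu, VEL=fe, SUR=so:
underlying: ze-urni-a-ls
1. k -> g, p -> b, t -> d / _ Z: no change
2. e -> o, i -> u / B C0 _: fires at position(s) 6: zeurnuals
3. o -> e, u -> i / F C0 _: fires at position(s) 3: zeirnuals
4. 0 -> i / C _ C #: inserts after position(s) 8: zeirnualis
surface: zeirnualis


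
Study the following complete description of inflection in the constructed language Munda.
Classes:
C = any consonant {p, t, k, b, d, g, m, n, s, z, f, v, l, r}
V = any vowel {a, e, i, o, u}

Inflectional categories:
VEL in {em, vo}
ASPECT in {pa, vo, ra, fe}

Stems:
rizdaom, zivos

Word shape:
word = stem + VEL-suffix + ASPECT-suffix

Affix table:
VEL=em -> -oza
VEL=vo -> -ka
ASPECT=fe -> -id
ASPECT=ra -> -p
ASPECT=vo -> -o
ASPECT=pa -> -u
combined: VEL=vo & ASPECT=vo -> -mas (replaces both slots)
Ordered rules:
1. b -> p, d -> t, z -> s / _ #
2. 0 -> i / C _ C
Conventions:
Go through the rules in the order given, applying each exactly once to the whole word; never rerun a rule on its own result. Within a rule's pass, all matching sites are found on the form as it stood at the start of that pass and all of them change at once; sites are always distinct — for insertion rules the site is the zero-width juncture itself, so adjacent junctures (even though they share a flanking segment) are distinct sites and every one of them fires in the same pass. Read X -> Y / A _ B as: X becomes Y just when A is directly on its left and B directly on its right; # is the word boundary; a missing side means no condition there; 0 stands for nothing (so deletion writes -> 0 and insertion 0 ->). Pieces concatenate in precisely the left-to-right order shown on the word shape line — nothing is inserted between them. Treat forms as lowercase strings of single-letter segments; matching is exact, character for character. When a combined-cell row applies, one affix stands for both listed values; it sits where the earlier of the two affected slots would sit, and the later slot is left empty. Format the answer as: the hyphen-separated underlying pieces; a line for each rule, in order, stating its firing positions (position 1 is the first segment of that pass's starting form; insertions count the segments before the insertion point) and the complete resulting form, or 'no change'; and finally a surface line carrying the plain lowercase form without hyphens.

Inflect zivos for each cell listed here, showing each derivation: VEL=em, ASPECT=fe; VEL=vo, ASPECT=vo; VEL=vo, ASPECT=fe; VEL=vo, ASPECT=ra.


cell VEL=em, ASPECT=fe:
underlying: zivos-oza-id
1. b -> p, d -> t, z -> s / _ #: fires at position(s) 10: zivosozait
2. 0 -> i / C _ C: no change
surface: zivosozait

cell VEL=vo, ASPECT=vo:
underlying: zivos-mas
1. b -> p, d -> t, z -> s / _ #: no change
2. 0 -> i / C _ C: inserts after position(s) 5: zivosimas
surface: zivosimas

cell VEL=vo, ASPECT=fe:
underlying: zivos-ka-id
1. b -> p, d -> t, z -> s / _ #: fires at position(s) 9: zivoskait
2. 0 -> i / C _ C: inserts after position(s) 5: zivosikait
surface: zivosikait

cell VEL=vo, ASPECT=ra:
underlying: zivos-ka-p
1. b -> p, d -> t, z -> s / _ #: no change
2. 0 -> i / C _ C: inserts after position(s) 5: zivosikap
surface: zivosikap


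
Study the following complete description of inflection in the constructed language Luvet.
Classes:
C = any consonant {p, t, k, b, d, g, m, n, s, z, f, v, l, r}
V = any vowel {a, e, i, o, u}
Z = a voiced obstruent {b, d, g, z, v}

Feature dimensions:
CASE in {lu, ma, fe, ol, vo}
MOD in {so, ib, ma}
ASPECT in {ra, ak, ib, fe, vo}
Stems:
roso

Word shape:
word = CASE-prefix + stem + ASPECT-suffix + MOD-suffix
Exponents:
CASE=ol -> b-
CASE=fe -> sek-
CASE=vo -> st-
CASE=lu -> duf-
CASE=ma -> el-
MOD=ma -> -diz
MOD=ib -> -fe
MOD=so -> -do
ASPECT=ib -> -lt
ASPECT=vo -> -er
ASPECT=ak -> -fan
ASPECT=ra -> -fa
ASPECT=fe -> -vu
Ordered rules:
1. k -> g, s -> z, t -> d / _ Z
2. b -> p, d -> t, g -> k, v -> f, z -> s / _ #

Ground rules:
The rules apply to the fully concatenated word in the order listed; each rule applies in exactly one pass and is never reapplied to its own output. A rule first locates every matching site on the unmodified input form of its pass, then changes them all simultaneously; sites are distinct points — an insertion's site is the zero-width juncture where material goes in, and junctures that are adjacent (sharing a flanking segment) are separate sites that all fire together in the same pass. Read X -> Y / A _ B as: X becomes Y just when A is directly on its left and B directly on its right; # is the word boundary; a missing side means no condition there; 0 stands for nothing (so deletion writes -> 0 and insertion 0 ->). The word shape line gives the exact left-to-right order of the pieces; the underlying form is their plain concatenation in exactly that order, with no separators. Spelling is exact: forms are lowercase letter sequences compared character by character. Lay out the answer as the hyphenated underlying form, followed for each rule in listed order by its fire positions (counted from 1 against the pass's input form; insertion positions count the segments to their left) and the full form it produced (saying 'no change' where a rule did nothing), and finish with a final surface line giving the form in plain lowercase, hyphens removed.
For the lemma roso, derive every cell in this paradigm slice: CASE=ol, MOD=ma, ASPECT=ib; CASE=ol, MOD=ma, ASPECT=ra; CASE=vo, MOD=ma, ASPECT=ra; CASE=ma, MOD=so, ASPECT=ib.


cell CASE=ol, MOD=ma, ASPECT=ib:
underlying: b-roso-lt-diz
1. k -> g, s -> z, t -> d / _ Z: fires at position(s) 7: brosolddiz
2. b -> p, d -> t, g -> k, v -> f, z -> s / _ #: fires at position(s) 10: brosolddis
surface: brosolddis

cell CASE=ol, MOD=ma, ASPECT=ra:
underlying: b-roso-fa-diz
1. k -> g, s -> z, t -> d / _ Z: no change
2. b -> p, d -> t, g -> k, v -> f, z -> s / _ #: fires at position(s) 10: brosofadis
surface: brosofadis

cell CASE=vo, MOD=ma, ASPECT=ra:
underlying: st-roso-fa-diz
1. k -> g, s -> z, t -> d / _ Z: no change
2. b -> p, d -> t, g -> k, v -> f, z -> s / _ #: fires at position(s) 11: strosofadis
surface: strosofadis

cell CASE=ma, MOD=so, ASPECT=ib:
underlying: el-roso-lt-do
1. k -> g, s -> z, t -> d / _ Z: fires at position(s) 8: elrosolddo
2. b -> p, d -> t, g -> k, v -> f, z -> s / _ #: no change
surface: elrosolddo


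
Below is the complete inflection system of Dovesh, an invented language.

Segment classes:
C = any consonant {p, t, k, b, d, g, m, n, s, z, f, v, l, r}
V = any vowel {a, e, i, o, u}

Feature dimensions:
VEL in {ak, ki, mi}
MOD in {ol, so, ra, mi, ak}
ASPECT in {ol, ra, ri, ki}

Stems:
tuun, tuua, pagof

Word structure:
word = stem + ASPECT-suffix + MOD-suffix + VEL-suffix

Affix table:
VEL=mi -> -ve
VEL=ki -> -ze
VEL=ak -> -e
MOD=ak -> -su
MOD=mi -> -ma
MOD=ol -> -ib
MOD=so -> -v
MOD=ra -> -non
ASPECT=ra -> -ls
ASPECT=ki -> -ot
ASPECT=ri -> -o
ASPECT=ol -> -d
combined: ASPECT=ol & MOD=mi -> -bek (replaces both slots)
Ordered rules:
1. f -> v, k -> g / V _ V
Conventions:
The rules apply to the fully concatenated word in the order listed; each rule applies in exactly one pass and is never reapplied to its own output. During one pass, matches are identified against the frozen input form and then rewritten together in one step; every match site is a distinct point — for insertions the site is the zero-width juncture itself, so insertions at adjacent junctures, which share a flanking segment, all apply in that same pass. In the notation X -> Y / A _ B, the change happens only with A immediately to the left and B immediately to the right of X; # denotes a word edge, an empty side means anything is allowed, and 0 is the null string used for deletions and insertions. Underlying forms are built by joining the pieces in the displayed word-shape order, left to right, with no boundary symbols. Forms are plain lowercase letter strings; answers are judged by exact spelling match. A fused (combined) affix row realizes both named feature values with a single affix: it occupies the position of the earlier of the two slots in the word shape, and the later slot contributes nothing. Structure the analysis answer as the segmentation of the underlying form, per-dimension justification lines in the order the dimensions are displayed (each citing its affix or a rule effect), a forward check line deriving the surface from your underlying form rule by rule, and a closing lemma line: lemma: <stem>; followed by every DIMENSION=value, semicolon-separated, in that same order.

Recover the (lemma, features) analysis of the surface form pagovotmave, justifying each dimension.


underlying: pagof-ot-ma-ve
VEL=mi - signalled by the affix -ve
MOD=mi - signalled by the affix -ma
ASPECT=ki - signalled by the affix -ot
check: pagofotmave -> pagovotmave
lemma: pagof; VEL=mi; MOD=mi; ASPECT=ki


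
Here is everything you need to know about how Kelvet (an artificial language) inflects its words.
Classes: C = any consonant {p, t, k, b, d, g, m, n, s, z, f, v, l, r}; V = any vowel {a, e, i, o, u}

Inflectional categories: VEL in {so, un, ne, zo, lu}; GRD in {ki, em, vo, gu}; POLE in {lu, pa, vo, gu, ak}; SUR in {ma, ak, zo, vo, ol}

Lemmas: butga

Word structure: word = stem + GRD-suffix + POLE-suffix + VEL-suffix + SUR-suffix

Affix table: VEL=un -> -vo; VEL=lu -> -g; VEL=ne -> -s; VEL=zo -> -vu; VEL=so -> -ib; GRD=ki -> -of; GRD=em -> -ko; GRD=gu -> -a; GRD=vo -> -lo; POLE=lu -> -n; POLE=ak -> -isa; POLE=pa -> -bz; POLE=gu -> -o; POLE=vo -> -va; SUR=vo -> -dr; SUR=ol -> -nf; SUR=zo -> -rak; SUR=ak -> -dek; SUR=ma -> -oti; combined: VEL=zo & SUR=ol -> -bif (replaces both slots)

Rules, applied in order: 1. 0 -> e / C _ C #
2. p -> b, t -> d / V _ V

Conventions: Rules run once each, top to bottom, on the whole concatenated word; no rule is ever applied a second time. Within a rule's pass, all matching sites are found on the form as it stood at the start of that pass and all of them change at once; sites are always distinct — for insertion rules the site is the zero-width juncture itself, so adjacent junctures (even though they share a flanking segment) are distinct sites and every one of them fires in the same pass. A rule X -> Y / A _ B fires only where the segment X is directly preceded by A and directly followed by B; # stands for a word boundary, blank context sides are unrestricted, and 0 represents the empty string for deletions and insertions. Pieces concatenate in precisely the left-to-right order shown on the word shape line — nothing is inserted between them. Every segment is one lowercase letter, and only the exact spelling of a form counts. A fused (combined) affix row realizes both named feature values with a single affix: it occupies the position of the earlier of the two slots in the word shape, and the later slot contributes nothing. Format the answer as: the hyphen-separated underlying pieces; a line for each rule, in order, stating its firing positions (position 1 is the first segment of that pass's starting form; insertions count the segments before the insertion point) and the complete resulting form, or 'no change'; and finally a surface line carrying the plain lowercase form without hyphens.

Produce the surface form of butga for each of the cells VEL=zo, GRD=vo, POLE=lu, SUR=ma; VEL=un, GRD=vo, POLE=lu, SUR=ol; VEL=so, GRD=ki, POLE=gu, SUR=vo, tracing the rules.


cell VEL=zo, GRD=vo, POLE=lu, SUR=ma:
underlying: butga-lo-n-vu-oti
1. 0 -> e / C _ C #: no change
2. p -> b, t -> d / V _ V: fires at position(s) 12: butgalonvuodi
surface: butgalonvuodi

cell VEL=un, GRD=vo, POLE=lu, SUR=ol:
underlying: butga-lo-n-vo-nf
1. 0 -> e / C _ C #: inserts after position(s) 11: butgalonvonef
2. p -> b, t -> d / V _ V: no change
surface: butgalonvonef

cell VEL=so, GRD=ki, POLE=gu, SUR=vo:
underlying: butga-of-o-ib-dr
1. 0 -> e / C _ C #: inserts after position(s) 11: butgaofoibder
2. p -> b, t -> d / V _ V: no change
surface: butgaofoibder


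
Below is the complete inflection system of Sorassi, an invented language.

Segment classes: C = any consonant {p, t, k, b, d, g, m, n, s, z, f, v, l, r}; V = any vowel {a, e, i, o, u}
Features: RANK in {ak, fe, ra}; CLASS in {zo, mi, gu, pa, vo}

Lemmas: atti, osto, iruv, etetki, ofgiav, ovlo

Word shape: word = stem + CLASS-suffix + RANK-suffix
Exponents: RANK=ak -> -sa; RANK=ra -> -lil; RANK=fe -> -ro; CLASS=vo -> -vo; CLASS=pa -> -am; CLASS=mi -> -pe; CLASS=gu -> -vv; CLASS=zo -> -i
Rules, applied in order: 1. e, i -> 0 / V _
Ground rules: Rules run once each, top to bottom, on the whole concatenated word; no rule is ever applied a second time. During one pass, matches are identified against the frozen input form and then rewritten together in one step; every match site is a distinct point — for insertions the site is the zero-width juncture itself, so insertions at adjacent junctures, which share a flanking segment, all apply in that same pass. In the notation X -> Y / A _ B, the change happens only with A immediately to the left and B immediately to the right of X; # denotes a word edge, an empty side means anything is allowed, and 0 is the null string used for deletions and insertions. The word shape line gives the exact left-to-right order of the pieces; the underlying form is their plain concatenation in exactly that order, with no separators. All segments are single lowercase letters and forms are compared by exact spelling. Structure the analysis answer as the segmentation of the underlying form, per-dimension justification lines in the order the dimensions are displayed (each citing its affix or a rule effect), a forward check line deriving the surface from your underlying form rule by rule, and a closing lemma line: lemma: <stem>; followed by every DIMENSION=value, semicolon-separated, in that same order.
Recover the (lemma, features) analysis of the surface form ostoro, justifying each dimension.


underlying: osto-i-ro
RANK=fe - signalled by the affix -ro
CLASS=zo - signalled by the affix -i
check: ostoiro -> ostoro
lemma: osto; RANK=fe; CLASS=zo


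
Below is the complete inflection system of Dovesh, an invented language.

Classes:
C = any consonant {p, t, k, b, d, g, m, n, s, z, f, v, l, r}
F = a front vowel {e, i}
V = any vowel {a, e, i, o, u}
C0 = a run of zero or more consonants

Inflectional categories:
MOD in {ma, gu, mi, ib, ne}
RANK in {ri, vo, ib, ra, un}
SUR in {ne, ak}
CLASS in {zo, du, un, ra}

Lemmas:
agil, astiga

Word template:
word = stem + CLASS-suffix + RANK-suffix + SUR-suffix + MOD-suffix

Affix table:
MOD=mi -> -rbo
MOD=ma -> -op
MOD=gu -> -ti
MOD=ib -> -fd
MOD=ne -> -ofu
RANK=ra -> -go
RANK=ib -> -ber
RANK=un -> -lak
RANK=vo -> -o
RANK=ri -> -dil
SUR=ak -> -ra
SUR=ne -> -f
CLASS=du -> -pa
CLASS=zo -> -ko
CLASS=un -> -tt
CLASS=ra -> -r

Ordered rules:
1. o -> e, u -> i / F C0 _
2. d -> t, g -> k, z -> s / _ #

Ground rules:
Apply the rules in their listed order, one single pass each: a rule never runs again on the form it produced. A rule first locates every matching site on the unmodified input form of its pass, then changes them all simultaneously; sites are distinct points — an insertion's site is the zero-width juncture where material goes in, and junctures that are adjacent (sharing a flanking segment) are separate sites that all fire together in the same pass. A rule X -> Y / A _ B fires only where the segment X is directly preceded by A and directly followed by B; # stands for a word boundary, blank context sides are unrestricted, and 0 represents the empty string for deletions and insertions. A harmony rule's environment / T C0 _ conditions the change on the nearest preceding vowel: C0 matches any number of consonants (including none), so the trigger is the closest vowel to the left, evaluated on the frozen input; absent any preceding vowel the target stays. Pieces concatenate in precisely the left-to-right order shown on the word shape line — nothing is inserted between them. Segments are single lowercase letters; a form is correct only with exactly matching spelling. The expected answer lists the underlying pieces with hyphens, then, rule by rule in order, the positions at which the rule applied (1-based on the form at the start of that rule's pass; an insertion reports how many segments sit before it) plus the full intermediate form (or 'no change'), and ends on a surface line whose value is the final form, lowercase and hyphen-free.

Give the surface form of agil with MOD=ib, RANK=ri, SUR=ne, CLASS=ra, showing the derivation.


underlying: agil-r-dil-f-fd
1. o -> e, u -> i / F C0 _: no change
2. d -> t, g -> k, z -> s / _ #: fires at position(s) 11: agilrdilfft
surface: agilrdilfft


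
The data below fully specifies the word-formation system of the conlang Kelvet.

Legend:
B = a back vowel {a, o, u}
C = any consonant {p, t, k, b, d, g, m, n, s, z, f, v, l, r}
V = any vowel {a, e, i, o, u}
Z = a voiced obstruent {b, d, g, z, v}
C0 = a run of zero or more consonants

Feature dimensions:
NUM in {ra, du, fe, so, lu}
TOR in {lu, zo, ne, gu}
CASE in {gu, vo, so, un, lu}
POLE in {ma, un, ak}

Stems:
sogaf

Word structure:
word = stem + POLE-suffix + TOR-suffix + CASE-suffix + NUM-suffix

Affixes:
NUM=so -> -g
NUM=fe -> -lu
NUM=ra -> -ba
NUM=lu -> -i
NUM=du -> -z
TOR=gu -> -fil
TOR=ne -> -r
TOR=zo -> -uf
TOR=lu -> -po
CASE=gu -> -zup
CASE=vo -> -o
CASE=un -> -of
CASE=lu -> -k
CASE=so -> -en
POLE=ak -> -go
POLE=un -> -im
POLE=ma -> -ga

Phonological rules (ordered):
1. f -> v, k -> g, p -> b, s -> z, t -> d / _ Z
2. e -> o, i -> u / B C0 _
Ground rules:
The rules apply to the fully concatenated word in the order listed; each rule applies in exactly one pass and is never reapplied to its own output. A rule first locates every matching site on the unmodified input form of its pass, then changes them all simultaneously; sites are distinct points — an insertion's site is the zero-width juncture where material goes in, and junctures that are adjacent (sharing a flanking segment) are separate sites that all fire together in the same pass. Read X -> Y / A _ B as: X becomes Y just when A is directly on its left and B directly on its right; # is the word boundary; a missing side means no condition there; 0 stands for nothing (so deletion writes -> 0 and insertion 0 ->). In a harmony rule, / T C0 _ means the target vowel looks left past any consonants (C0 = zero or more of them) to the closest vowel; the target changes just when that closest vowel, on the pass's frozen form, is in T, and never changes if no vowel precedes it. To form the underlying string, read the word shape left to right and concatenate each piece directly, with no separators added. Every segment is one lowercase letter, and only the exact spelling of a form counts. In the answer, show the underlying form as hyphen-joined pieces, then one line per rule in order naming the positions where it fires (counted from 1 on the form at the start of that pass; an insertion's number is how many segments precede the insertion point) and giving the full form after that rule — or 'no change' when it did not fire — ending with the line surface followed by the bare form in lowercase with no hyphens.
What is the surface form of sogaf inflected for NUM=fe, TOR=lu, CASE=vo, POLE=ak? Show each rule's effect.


underlying: sogaf-go-po-o-lu
1. f -> v, k -> g, p -> b, s -> z, t -> d / _ Z: fires at position(s) 5: sogavgopoolu
2. e -> o, i -> u / B C0 _: no change
surface: sogavgopoolu


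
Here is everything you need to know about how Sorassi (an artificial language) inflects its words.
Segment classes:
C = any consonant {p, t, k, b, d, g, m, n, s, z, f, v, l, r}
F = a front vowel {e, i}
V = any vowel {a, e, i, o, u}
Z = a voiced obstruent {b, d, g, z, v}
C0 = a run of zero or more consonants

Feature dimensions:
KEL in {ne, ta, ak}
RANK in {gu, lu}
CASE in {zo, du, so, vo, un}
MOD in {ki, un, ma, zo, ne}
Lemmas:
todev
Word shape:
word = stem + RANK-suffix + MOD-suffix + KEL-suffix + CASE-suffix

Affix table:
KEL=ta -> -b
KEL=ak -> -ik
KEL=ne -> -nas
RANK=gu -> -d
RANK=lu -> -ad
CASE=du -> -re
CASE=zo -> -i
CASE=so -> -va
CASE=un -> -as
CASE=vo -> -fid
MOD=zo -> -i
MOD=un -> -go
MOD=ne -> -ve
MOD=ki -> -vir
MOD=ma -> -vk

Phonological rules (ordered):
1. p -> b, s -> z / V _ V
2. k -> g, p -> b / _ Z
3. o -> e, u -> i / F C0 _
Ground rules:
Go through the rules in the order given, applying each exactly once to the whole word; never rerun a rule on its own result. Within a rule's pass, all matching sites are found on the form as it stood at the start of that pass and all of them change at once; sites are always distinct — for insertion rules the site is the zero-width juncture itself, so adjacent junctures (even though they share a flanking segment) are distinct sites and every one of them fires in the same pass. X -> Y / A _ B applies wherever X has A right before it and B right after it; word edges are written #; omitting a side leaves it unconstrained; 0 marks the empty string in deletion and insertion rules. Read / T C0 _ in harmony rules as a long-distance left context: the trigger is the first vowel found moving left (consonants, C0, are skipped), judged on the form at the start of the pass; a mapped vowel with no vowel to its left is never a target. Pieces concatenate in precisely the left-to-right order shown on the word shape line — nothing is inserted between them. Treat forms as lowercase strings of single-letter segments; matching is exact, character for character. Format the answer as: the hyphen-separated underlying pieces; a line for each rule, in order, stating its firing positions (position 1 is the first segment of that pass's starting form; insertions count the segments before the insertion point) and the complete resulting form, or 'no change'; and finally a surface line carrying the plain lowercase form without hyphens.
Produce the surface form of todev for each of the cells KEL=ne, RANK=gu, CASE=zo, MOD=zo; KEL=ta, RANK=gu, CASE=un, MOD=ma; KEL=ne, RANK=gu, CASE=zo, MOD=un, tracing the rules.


cell KEL=ne, RANK=gu, CASE=zo, MOD=zo:
underlying: todev-d-i-nas-i
1. p -> b, s -> z / V _ V: fires at position(s) 10: todevdinazi
2. k -> g, p -> b / _ Z: no change
3. o -> e, u -> i / F C0 _: no change
surface: todevdinazi

cell KEL=ta, RANK=gu, CASE=un, MOD=ma:
underlying: todev-d-vk-b-as
1. p -> b, s -> z / V _ V: no change
2. k -> g, p -> b / _ Z: fires at position(s) 8: todevdvgbas
3. o -> e, u -> i / F C0 _: no change
surface: todevdvgbas

cell KEL=ne, RANK=gu, CASE=zo, MOD=un:
underlying: todev-d-go-nas-i
1. p -> b, s -> z / V _ V: fires at position(s) 11: todevdgonazi
2. k -> g, p -> b / _ Z: no change
3. o -> e, u -> i / F C0 _: fires at position(s) 8: todevdgenazi
surface: todevdgenazi


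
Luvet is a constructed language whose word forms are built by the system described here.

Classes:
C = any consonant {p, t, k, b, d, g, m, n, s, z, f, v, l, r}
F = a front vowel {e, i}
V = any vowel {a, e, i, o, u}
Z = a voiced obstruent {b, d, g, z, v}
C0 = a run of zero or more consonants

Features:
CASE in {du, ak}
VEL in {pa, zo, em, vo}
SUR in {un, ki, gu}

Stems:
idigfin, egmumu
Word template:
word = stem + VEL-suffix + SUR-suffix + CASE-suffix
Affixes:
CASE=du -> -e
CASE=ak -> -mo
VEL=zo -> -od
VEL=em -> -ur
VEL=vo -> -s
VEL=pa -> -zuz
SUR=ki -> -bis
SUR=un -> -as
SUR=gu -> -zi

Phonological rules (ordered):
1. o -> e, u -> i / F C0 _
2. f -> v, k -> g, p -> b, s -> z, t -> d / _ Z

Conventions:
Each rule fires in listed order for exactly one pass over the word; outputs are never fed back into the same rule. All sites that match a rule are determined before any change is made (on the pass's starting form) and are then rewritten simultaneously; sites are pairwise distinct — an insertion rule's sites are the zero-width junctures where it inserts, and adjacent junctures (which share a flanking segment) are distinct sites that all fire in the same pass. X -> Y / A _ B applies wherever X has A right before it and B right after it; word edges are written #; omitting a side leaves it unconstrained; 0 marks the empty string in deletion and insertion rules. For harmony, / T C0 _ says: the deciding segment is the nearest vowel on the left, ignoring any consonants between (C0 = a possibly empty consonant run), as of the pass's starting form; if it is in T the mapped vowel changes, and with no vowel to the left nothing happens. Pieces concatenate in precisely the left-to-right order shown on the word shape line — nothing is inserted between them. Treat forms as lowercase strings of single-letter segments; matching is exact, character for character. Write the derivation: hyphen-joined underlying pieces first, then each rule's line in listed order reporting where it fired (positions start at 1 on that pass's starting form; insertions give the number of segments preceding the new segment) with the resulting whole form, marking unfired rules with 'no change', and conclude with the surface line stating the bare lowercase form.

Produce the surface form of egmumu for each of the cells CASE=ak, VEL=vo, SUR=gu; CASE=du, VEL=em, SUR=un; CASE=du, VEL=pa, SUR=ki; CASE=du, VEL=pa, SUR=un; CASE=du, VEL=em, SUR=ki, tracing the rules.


cell CASE=ak, VEL=vo, SUR=gu:
underlying: egmumu-s-zi-mo
1. o -> e, u -> i / F C0 _: fires at position(s) 4, 11: egmimuszime
2. f -> v, k -> g, p -> b, s -> z, t -> d / _ Z: fires at position(s) 7: egmimuzzime
surface: egmimuzzime

cell CASE=du, VEL=em, SUR=un:
underlying: egmumu-ur-as-e
1. o -> e, u -> i / F C0 _: fires at position(s) 4: egmimuurase
2. f -> v, k -> g, p -> b, s -> z, t -> d / _ Z: no change
surface: egmimuurase

cell CASE=du, VEL=pa, SUR=ki:
underlying: egmumu-zuz-bis-e
1. o -> e, u -> i / F C0 _: fires at position(s) 4: egmimuzuzbise
2. f -> v, k -> g, p -> b, s -> z, t -> d / _ Z: no change
surface: egmimuzuzbise

cell CASE=du, VEL=pa, SUR=un:
underlying: egmumu-zuz-as-e
1. o -> e, u -> i / F C0 _: fires at position(s) 4: egmimuzuzase
2. f -> v, k -> g, p -> b, s -> z, t -> d / _ Z: no change
surface: egmimuzuzase

cell CASE=du, VEL=em, SUR=ki:
underlying: egmumu-ur-bis-e
1. o -> e, u -> i / F C0 _: fires at position(s) 4: egmimuurbise
2. f -> v, k -> g, p -> b, s -> z, t -> d / _ Z: no change
surface: egmimuurbise


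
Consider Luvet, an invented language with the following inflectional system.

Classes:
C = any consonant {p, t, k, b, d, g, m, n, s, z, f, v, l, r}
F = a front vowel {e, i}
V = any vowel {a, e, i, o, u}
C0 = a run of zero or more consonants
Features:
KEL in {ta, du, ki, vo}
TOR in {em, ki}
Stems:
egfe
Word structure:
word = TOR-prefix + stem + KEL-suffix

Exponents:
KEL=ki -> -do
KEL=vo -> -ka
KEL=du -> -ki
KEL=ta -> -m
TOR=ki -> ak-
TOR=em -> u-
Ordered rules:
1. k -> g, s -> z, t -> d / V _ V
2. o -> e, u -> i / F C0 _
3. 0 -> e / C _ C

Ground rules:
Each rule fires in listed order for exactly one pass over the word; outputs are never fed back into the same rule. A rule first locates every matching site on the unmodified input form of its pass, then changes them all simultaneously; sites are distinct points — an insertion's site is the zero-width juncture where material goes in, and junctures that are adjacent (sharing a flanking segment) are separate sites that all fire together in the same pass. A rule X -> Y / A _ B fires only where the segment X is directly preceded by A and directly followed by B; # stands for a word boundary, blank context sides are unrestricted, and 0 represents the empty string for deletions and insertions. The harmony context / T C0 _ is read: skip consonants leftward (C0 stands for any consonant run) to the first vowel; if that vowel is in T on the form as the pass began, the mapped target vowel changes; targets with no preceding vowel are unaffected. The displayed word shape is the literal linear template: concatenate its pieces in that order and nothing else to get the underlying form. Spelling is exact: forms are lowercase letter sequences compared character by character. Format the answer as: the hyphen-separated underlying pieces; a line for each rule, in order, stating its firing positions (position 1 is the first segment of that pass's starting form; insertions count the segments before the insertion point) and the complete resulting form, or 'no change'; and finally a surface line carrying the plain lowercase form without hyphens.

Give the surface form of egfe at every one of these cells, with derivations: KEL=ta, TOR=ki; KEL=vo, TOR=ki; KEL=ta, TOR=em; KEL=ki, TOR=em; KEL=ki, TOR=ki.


cell KEL=ta, TOR=ki:
underlying: ak-egfe-m
1. k -> g, s -> z, t -> d / V _ V: fires at position(s) 2: agegfem
2. o -> e, u -> i / F C0 _: no change
3. 0 -> e / C _ C: inserts after position(s) 4: agegefem
surface: agegefem

cell KEL=vo, TOR=ki:
underlying: ak-egfe-ka
1. k -> g, s -> z, t -> d / V _ V: fires at position(s) 2, 7: agegfega
2. o -> e, u -> i / F C0 _: no change
3. 0 -> e / C _ C: inserts after position(s) 4: agegefega
surface: agegefega

cell KEL=ta, TOR=em:
underlying: u-egfe-m
1. k -> g, s -> z, t -> d / V _ V: no change
2. o -> e, u -> i / F C0 _: no change
3. 0 -> e / C _ C: inserts after position(s) 3: uegefem
surface: uegefem

cell KEL=ki, TOR=em:
underlying: u-egfe-do
1. k -> g, s -> z, t -> d / V _ V: no change
2. o -> e, u -> i / F C0 _: fires at position(s) 7: uegfede
3. 0 -> e / C _ C: inserts after position(s) 3: uegefede
surface: uegefede

cell KEL=ki, TOR=ki:
underlying: ak-egfe-do
1. k -> g, s -> z, t -> d / V _ V: fires at position(s) 2: agegfedo
2. o -> e, u -> i / F C0 _: fires at position(s) 8: agegfede
3. 0 -> e / C _ C: inserts after position(s) 4: agegefede
surface: agegefede


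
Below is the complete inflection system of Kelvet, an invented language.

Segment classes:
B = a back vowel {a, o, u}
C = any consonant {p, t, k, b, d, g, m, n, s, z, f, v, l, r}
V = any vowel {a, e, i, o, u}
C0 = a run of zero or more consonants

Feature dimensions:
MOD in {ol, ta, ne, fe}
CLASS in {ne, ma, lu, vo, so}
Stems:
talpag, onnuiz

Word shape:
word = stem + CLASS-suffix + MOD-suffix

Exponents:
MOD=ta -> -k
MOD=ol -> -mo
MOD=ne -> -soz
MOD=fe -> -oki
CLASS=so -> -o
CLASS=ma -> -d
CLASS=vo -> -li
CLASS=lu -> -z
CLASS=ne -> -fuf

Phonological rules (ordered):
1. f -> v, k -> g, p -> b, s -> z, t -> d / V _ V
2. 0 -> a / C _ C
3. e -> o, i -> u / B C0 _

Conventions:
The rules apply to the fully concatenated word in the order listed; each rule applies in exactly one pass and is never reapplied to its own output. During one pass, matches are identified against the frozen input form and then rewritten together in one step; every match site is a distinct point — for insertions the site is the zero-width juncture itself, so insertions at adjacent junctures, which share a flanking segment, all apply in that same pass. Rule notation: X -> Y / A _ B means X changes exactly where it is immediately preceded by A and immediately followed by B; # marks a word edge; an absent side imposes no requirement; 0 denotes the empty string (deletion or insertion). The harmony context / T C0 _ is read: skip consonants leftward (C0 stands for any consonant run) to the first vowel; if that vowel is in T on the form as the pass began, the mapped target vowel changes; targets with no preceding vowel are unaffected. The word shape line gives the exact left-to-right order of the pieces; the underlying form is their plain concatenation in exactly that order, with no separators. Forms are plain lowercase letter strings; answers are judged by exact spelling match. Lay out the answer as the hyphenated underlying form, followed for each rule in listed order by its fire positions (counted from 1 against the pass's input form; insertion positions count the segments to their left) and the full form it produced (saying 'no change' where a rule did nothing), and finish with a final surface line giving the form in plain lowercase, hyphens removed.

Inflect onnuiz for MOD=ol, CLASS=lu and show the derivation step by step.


underlying: onnuiz-z-mo
1. f -> v, k -> g, p -> b, s -> z, t -> d / V _ V: no change
2. 0 -> a / C _ C: inserts after position(s) 2, 6, 7: onanuizazamo
3. e -> o, i -> u / B C0 _: fires at position(s) 6: onanuuzazamo
surface: onanuuzazamo
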